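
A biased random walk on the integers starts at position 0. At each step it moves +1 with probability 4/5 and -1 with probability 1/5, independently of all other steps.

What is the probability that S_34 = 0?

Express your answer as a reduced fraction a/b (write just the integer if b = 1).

Answer: 8018209917313744896/116415321826934814453125

Derivation:
To be at 0 after 34 steps: need exactly 17 steps of +1 and 17 of -1.
Number of such sequences: C(34,17) = 2333606220
Each has probability (4/5)^17 · (1/5)^17 = 17179869184/582076609134674072265625
P = 2333606220 · 17179869184/582076609134674072265625 = 8018209917313744896/116415321826934814453125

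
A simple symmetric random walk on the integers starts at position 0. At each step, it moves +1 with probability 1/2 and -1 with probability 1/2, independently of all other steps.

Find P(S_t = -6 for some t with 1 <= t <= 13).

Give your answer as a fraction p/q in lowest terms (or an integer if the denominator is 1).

Count via complement. Let g(t,s) = #length-t paths at position s with S_1..S_t all ≠ -6.
g(t,s) = g(t-1,s-1) + g(t-1,s+1) for s ≠ -6; g(t,-6) = 0.
t=0: g(0,0)=1
t=1: g(1,-1)=1 g(1,1)=1
t=2: g(2,-2)=1 g(2,0)=2 g(2,2)=1
t=3: g(3,-3)=1 g(3,-1)=3 g(3,1)=3 g(3,3)=1
t=4: g(4,-4)=1 g(4,-2)=4 g(4,0)=6 g(4,2)=4 g(4,4)=1
t=5: g(5,-5)=1 g(5,-3)=5 g(5,-1)=10 g(5,1)=10 g(5,3)=5 g(5,5)=1
t=6: g(6,-4)=6 g(6,-2)=15 g(6,0)=20 g(6,2)=15 g(6,4)=6 g(6,6)=1
t=7: g(7,-5)=6 g(7,-3)=21 g(7,-1)=35 g(7,1)=35 g(7,3)=21 g(7,5)=7 g(7,7)=1
t=8: g(8,-4)=27 g(8,-2)=56 g(8,0)=70 g(8,2)=56 g(8,4)=28 g(8,6)=8 g(8,8)=1
t=9: g(9,-5)=27 g(9,-3)=83 g(9,-1)=126 g(9,1)=126 g(9,3)=84 g(9,5)=36 g(9,7)=9 g(9,9)=1
t=10: g(10,-4)=110 g(10,-2)=209 g(10,0)=252 g(10,2)=210 g(10,4)=120 g(10,6)=45 g(10,8)=10 g(10,10)=1
t=11: g(11,-5)=110 g(11,-3)=319 g(11,-1)=461 g(11,1)=462 g(11,3)=330 g(11,5)=165 g(11,7)=55 g(11,9)=11 g(11,11)=1
t=12: g(12,-4)=429 g(12,-2)=780 g(12,0)=923 g(12,2)=792 g(12,4)=495 g(12,6)=220 g(12,8)=66 g(12,10)=12 g(12,12)=1
t=13: g(13,-5)=429 g(13,-3)=1209 g(13,-1)=1703 g(13,1)=1715 g(13,3)=1287 g(13,5)=715 g(13,7)=286 g(13,9)=78 g(13,11)=13 g(13,13)=1
Paths never hitting -6: Σ_s g(13,s) = 7436
Paths hitting -6: 2^13 - 7436 = 756
P = 756/8192 = 189/2048

Answer: 189/2048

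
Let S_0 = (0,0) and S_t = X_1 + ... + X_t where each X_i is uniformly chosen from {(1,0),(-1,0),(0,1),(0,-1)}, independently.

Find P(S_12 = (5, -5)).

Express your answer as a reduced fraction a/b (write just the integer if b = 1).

Let h be the number of horizontal steps (so 12-h are vertical). To end at (5,-5) need (h+5)/2 right-steps and ((12-h)-5)/2 up-steps.
Sum over h with 5 ≤ h ≤ 7, h ≡ 1 (mod 2), 12-h ≡ 1 (mod 2):
h=5: C(12,5)·C(5,5)·C(7,1) = 792·1·7 = 5544
h=7: C(12,7)·C(7,6)·C(5,0) = 792·7·1 = 5544
Total favorable: 11088
Total paths: 4^12 = 16777216
P = 11088/16777216 = 693/1048576

Answer: 693/1048576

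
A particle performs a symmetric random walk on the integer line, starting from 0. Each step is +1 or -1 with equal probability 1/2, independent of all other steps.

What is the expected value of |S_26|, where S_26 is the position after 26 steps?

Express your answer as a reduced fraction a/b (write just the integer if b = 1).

Answer: 16900975/4194304

Derivation:
S_26 takes values m ≡ 0 (mod 2) with |m| ≤ 26; P(S_26=m) = C(26,(26+m)/2)/2^26.
Total paths: 2^26 = 67108864
Distribution: P(S=-26)=1/67108864, P(S=-24)=26/67108864, P(S=-22)=325/67108864, P(S=-20)=2600/67108864, P(S=-18)=14950/67108864, P(S=-16)=65780/67108864, P(S=-14)=230230/67108864, P(S=-12)=657800/67108864, P(S=-10)=1562275/67108864, P(S=-8)=3124550/67108864, P(S=-6)=5311735/67108864, P(S=-4)=7726160/67108864, P(S=-2)=9657700/67108864, P(S=0)=10400600/67108864, P(S=2)=9657700/67108864, P(S=4)=7726160/67108864, P(S=6)=5311735/67108864, P(S=8)=3124550/67108864, P(S=10)=1562275/67108864, P(S=12)=657800/67108864, P(S=14)=230230/67108864, P(S=16)=65780/67108864, P(S=18)=14950/67108864, P(S=20)=2600/67108864, P(S=22)=325/67108864, P(S=24)=26/67108864, P(S=26)=1/67108864
E[|S_26|] = Σ_m |m|·P(S_26=m) = 270415600/67108864 = 16900975/4194304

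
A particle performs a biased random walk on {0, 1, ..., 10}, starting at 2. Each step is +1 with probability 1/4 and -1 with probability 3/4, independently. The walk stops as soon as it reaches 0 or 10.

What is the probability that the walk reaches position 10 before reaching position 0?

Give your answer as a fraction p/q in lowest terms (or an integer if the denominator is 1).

Answer: 1/7381

Derivation:
Biased walk: p = 1/4, q = 3/4, r = q/p = 3
Gambler's ruin: P(hit 10 before 0 | start at 2) = (1 - r^a)/(1 - r^N)
r^2 = 9; r^10 = 59049
P = (1 - 9) / (1 - 59049) = -8 / -59048 = 1/7381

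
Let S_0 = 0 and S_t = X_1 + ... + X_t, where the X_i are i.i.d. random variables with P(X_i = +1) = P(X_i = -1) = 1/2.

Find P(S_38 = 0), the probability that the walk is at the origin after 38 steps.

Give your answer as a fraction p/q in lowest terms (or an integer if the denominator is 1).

To return to 0 after 38 steps: need exactly 19 steps of +1 and 19 of -1.
Favorable paths: C(38,19) = 35345263800
Total paths: 2^38 = 274877906944
P = 35345263800/274877906944 = 4418157975/34359738368

Answer: 4418157975/34359738368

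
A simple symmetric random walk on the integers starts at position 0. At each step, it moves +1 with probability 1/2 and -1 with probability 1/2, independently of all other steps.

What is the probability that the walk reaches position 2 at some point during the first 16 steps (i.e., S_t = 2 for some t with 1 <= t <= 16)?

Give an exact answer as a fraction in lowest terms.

Count via complement. Let g(t,s) = #length-t paths at position s with S_1..S_t all ≠ 2.
g(t,s) = g(t-1,s-1) + g(t-1,s+1) for s ≠ 2; g(t,2) = 0.
t=0: g(0,0)=1
t=1: g(1,-1)=1 g(1,1)=1
t=2: g(2,-2)=1 g(2,0)=2
t=3: g(3,-3)=1 g(3,-1)=3 g(3,1)=2
t=4: g(4,-4)=1 g(4,-2)=4 g(4,0)=5
t=5: g(5,-5)=1 g(5,-3)=5 g(5,-1)=9 g(5,1)=5
t=6: g(6,-6)=1 g(6,-4)=6 g(6,-2)=14 g(6,0)=14
t=7: g(7,-7)=1 g(7,-5)=7 g(7,-3)=20 g(7,-1)=28 g(7,1)=14
t=8: g(8,-8)=1 g(8,-6)=8 g(8,-4)=27 g(8,-2)=48 g(8,0)=42
t=9: g(9,-9)=1 g(9,-7)=9 g(9,-5)=35 g(9,-3)=75 g(9,-1)=90 g(9,1)=42
t=10: g(10,-10)=1 g(10,-8)=10 g(10,-6)=44 g(10,-4)=110 g(10,-2)=165 g(10,0)=132
t=11: g(11,-11)=1 g(11,-9)=11 g(11,-7)=54 g(11,-5)=154 g(11,-3)=275 g(11,-1)=297 g(11,1)=132
t=12: g(12,-12)=1 g(12,-10)=12 g(12,-8)=65 g(12,-6)=208 g(12,-4)=429 g(12,-2)=572 g(12,0)=429
t=13: g(13,-13)=1 g(13,-11)=13 g(13,-9)=77 g(13,-7)=273 g(13,-5)=637 g(13,-3)=1001 g(13,-1)=1001 g(13,1)=429
t=14: g(14,-14)=1 g(14,-12)=14 g(14,-10)=90 g(14,-8)=350 g(14,-6)=910 g(14,-4)=1638 g(14,-2)=2002 g(14,0)=1430
t=15: g(15,-15)=1 g(15,-13)=15 g(15,-11)=104 g(15,-9)=440 g(15,-7)=1260 g(15,-5)=2548 g(15,-3)=3640 g(15,-1)=3432 g(15,1)=1430
t=16: g(16,-16)=1 g(16,-14)=16 g(16,-12)=119 g(16,-10)=544 g(16,-8)=1700 g(16,-6)=3808 g(16,-4)=6188 g(16,-2)=7072 g(16,0)=4862
Paths never hitting 2: Σ_s g(16,s) = 24310
Paths hitting 2: 2^16 - 24310 = 41226
P = 41226/65536 = 20613/32768

Answer: 20613/32768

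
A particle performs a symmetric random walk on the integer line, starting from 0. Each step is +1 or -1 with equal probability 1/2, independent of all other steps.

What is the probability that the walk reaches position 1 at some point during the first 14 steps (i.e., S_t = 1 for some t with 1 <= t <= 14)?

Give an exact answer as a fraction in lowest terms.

Count via complement. Let g(t,s) = #length-t paths at position s with S_1..S_t all ≠ 1.
g(t,s) = g(t-1,s-1) + g(t-1,s+1) for s ≠ 1; g(t,1) = 0.
t=0: g(0,0)=1
t=1: g(1,-1)=1
t=2: g(2,-2)=1 g(2,0)=1
t=3: g(3,-3)=1 g(3,-1)=2
t=4: g(4,-4)=1 g(4,-2)=3 g(4,0)=2
t=5: g(5,-5)=1 g(5,-3)=4 g(5,-1)=5
t=6: g(6,-6)=1 g(6,-4)=5 g(6,-2)=9 g(6,0)=5
t=7: g(7,-7)=1 g(7,-5)=6 g(7,-3)=14 g(7,-1)=14
t=8: g(8,-8)=1 g(8,-6)=7 g(8,-4)=20 g(8,-2)=28 g(8,0)=14
t=9: g(9,-9)=1 g(9,-7)=8 g(9,-5)=27 g(9,-3)=48 g(9,-1)=42
t=10: g(10,-10)=1 g(10,-8)=9 g(10,-6)=35 g(10,-4)=75 g(10,-2)=90 g(10,0)=42
t=11: g(11,-11)=1 g(11,-9)=10 g(11,-7)=44 g(11,-5)=110 g(11,-3)=165 g(11,-1)=132
t=12: g(12,-12)=1 g(12,-10)=11 g(12,-8)=54 g(12,-6)=154 g(12,-4)=275 g(12,-2)=297 g(12,0)=132
t=13: g(13,-13)=1 g(13,-11)=12 g(13,-9)=65 g(13,-7)=208 g(13,-5)=429 g(13,-3)=572 g(13,-1)=429
t=14: g(14,-14)=1 g(14,-12)=13 g(14,-10)=77 g(14,-8)=273 g(14,-6)=637 g(14,-4)=1001 g(14,-2)=1001 g(14,0)=429
Paths never hitting 1: Σ_s g(14,s) = 3432
Paths hitting 1: 2^14 - 3432 = 12952
P = 12952/16384 = 1619/2048

Answer: 1619/2048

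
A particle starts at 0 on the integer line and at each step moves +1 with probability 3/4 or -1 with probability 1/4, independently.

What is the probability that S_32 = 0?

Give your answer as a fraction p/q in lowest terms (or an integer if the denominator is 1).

Answer: 12937269923450595/9223372036854775808

Derivation:
To be at 0 after 32 steps: need exactly 16 steps of +1 and 16 of -1.
Number of such sequences: C(32,16) = 601080390
Each has probability (3/4)^16 · (1/4)^16 = 43046721/18446744073709551616
P = 601080390 · 43046721/18446744073709551616 = 12937269923450595/9223372036854775808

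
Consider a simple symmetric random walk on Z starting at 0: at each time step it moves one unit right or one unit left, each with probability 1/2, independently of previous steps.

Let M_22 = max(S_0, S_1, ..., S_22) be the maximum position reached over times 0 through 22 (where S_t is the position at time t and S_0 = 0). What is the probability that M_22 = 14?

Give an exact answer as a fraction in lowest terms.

Answer: 7315/4194304

Derivation:
Let M_22 = max(S_0,...,S_22). Use the reflection principle: for j ≥ 1, #{paths with M_22 ≥ j} = #{S_22 ≥ j} + #{S_22 ≥ j+1}.
By reflection, #{M_22 ≥ 14} = #{S_22 ≥ 14} + #{S_22 ≥ 15} = 9109 + 1794 = 10903.
#{M_22 ≥ 15} = #{S_22 ≥ 15} + #{S_22 ≥ 16} = 1794 + 1794 = 3588.
#{M_22 = 14} = 10903 - 3588 = 7315.
P(M_22 = 14) = 7315/4194304 = 7315/4194304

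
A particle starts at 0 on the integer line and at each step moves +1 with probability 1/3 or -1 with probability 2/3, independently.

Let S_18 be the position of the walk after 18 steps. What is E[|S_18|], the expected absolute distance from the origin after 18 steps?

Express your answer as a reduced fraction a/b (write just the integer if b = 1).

Answer: 269079674/43046721

Derivation:
S_18 takes values m ≡ 0 (mod 2) with |m| ≤ 18; P(S_18=m) = C(18,(18+m)/2) · (1/3)^((18+m)/2) · (2/3)^((18-m)/2).
Distribution: P(S=-18)=262144/387420489, P(S=-16)=262144/43046721, P(S=-14)=1114112/43046721, P(S=-12)=8912896/129140163, P(S=-10)=5570560/43046721, P(S=-8)=7798784/43046721, P(S=-6)=25346048/129140163, P(S=-4)=7241728/43046721, P(S=-2)=4978688/43046721, P(S=0)=24893440/387420489, P(S=2)=1244672/43046721, P(S=4)=452608/43046721, P(S=6)=396032/129140163, P(S=8)=30464/43046721, P(S=10)=5440/43046721, P(S=12)=2176/129140163, P(S=14)=68/43046721, P(S=16)=4/43046721, P(S=18)=1/387420489
E[|S_18|] = Σ_m |m|·P(S_18=m) = 269079674/43046721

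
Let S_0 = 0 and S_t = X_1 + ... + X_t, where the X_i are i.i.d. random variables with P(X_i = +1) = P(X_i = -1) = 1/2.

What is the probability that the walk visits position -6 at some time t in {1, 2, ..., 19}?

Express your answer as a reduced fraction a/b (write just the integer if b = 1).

Answer: 10949/65536

Derivation:
Count via complement. Let g(t,s) = #length-t paths at position s with S_1..S_t all ≠ -6.
g(t,s) = g(t-1,s-1) + g(t-1,s+1) for s ≠ -6; g(t,-6) = 0.
t=0: g(0,0)=1
t=1: g(1,-1)=1 g(1,1)=1
t=2: g(2,-2)=1 g(2,0)=2 g(2,2)=1
t=3: g(3,-3)=1 g(3,-1)=3 g(3,1)=3 g(3,3)=1
t=4: g(4,-4)=1 g(4,-2)=4 g(4,0)=6 g(4,2)=4 g(4,4)=1
t=5: g(5,-5)=1 g(5,-3)=5 g(5,-1)=10 g(5,1)=10 g(5,3)=5 g(5,5)=1
t=6: g(6,-4)=6 g(6,-2)=15 g(6,0)=20 g(6,2)=15 g(6,4)=6 g(6,6)=1
t=7: g(7,-5)=6 g(7,-3)=21 g(7,-1)=35 g(7,1)=35 g(7,3)=21 g(7,5)=7 g(7,7)=1
t=8: g(8,-4)=27 g(8,-2)=56 g(8,0)=70 g(8,2)=56 g(8,4)=28 g(8,6)=8 g(8,8)=1
t=9: g(9,-5)=27 g(9,-3)=83 g(9,-1)=126 g(9,1)=126 g(9,3)=84 g(9,5)=36 g(9,7)=9 g(9,9)=1
t=10: g(10,-4)=110 g(10,-2)=209 g(10,0)=252 g(10,2)=210 g(10,4)=120 g(10,6)=45 g(10,8)=10 g(10,10)=1
t=11: g(11,-5)=110 g(11,-3)=319 g(11,-1)=461 g(11,1)=462 g(11,3)=330 g(11,5)=165 g(11,7)=55 g(11,9)=11 g(11,11)=1
t=12: g(12,-4)=429 g(12,-2)=780 g(12,0)=923 g(12,2)=792 g(12,4)=495 g(12,6)=220 g(12,8)=66 g(12,10)=12 g(12,12)=1
t=13: g(13,-5)=429 g(13,-3)=1209 g(13,-1)=1703 g(13,1)=1715 g(13,3)=1287 g(13,5)=715 g(13,7)=286 g(13,9)=78 g(13,11)=13 g(13,13)=1
t=14: g(14,-4)=1638 g(14,-2)=2912 g(14,0)=3418 g(14,2)=3002 g(14,4)=2002 g(14,6)=1001 g(14,8)=364 g(14,10)=91 g(14,12)=14 g(14,14)=1
t=15: g(15,-5)=1638 g(15,-3)=4550 g(15,-1)=6330 g(15,1)=6420 g(15,3)=5004 g(15,5)=3003 g(15,7)=1365 g(15,9)=455 g(15,11)=105 g(15,13)=15 g(15,15)=1
t=16: g(16,-4)=6188 g(16,-2)=10880 g(16,0)=12750 g(16,2)=11424 g(16,4)=8007 g(16,6)=4368 g(16,8)=1820 g(16,10)=560 g(16,12)=120 g(16,14)=16 g(16,16)=1
t=17: g(17,-5)=6188 g(17,-3)=17068 g(17,-1)=23630 g(17,1)=24174 g(17,3)=19431 g(17,5)=12375 g(17,7)=6188 g(17,9)=2380 g(17,11)=680 g(17,13)=136 g(17,15)=17 g(17,17)=1
t=18: g(18,-4)=23256 g(18,-2)=40698 g(18,0)=47804 g(18,2)=43605 g(18,4)=31806 g(18,6)=18563 g(18,8)=8568 g(18,10)=3060 g(18,12)=816 g(18,14)=153 g(18,16)=18 g(18,18)=1
t=19: g(19,-5)=23256 g(19,-3)=63954 g(19,-1)=88502 g(19,1)=91409 g(19,3)=75411 g(19,5)=50369 g(19,7)=27131 g(19,9)=11628 g(19,11)=3876 g(19,13)=969 g(19,15)=171 g(19,17)=19 g(19,19)=1
Paths never hitting -6: Σ_s g(19,s) = 436696
Paths hitting -6: 2^19 - 436696 = 87592
P = 87592/524288 = 10949/65536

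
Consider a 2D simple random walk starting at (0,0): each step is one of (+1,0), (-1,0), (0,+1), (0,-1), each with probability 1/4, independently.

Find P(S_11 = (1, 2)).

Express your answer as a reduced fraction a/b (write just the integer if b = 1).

Answer: 38115/1048576

Derivation:
Let h be the number of horizontal steps (so 11-h are vertical). To end at (1,2) need (h+1)/2 right-steps and ((11-h)+2)/2 up-steps.
Sum over h with 1 ≤ h ≤ 9, h ≡ 1 (mod 2), 11-h ≡ 0 (mod 2):
h=1: C(11,1)·C(1,1)·C(10,6) = 11·1·210 = 2310
h=3: C(11,3)·C(3,2)·C(8,5) = 165·3·56 = 27720
h=5: C(11,5)·C(5,3)·C(6,4) = 462·10·15 = 69300
h=7: C(11,7)·C(7,4)·C(4,3) = 330·35·4 = 46200
h=9: C(11,9)·C(9,5)·C(2,2) = 55·126·1 = 6930
Total favorable: 152460
Total paths: 4^11 = 4194304
P = 152460/4194304 = 38115/1048576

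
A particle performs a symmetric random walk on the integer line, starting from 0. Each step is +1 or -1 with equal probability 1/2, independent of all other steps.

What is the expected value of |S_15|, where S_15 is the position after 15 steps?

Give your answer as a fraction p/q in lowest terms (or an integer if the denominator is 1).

Answer: 6435/2048

Derivation:
S_15 takes values m ≡ 1 (mod 2) with |m| ≤ 15; P(S_15=m) = C(15,(15+m)/2)/2^15.
Total paths: 2^15 = 32768
Distribution: P(S=-15)=1/32768, P(S=-13)=15/32768, P(S=-11)=105/32768, P(S=-9)=455/32768, P(S=-7)=1365/32768, P(S=-5)=3003/32768, P(S=-3)=5005/32768, P(S=-1)=6435/32768, P(S=1)=6435/32768, P(S=3)=5005/32768, P(S=5)=3003/32768, P(S=7)=1365/32768, P(S=9)=455/32768, P(S=11)=105/32768, P(S=13)=15/32768, P(S=15)=1/32768
E[|S_15|] = Σ_m |m|·P(S_15=m) = 102960/32768 = 6435/2048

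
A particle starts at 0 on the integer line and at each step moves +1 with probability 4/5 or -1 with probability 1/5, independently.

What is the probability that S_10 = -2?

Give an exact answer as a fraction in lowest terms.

To reach position -2 after 10 steps: need 4 steps of +1 and 6 steps of -1.
Number of such sequences: C(10,4) = 210
Each has probability (4/5)^4 · (1/5)^6 = 256/9765625
P = 210 · 256/9765625 = 10752/1953125

Answer: 10752/1953125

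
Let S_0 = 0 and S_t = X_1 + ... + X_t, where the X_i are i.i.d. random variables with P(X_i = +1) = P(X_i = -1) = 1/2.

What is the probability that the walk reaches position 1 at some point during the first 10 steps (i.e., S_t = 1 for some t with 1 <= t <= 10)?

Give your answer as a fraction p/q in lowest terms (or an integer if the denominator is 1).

Count via complement. Let g(t,s) = #length-t paths at position s with S_1..S_t all ≠ 1.
g(t,s) = g(t-1,s-1) + g(t-1,s+1) for s ≠ 1; g(t,1) = 0.
t=0: g(0,0)=1
t=1: g(1,-1)=1
t=2: g(2,-2)=1 g(2,0)=1
t=3: g(3,-3)=1 g(3,-1)=2
t=4: g(4,-4)=1 g(4,-2)=3 g(4,0)=2
t=5: g(5,-5)=1 g(5,-3)=4 g(5,-1)=5
t=6: g(6,-6)=1 g(6,-4)=5 g(6,-2)=9 g(6,0)=5
t=7: g(7,-7)=1 g(7,-5)=6 g(7,-3)=14 g(7,-1)=14
t=8: g(8,-8)=1 g(8,-6)=7 g(8,-4)=20 g(8,-2)=28 g(8,0)=14
t=9: g(9,-9)=1 g(9,-7)=8 g(9,-5)=27 g(9,-3)=48 g(9,-1)=42
t=10: g(10,-10)=1 g(10,-8)=9 g(10,-6)=35 g(10,-4)=75 g(10,-2)=90 g(10,0)=42
Paths never hitting 1: Σ_s g(10,s) = 252
Paths hitting 1: 2^10 - 252 = 772
P = 772/1024 = 193/256

Answer: 193/256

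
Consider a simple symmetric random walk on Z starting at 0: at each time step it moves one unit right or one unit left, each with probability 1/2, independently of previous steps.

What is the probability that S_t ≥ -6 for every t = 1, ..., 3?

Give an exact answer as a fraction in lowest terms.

Let f(t,s) = #length-t paths at position s with S_1..S_t all ≥ -6.
f(t,s) = f(t-1,s-1) + f(t-1,s+1) for s ≥ -6; f(t,s) = 0 for s < -6.
t=0: f(0,0)=1
t=1: f(1,-1)=1 f(1,1)=1
t=2: f(2,-2)=1 f(2,0)=2 f(2,2)=1
t=3: f(3,-3)=1 f(3,-1)=3 f(3,1)=3 f(3,3)=1
Σ_s f(3,s) = 8
P = 8/8 = 1

Answer: 1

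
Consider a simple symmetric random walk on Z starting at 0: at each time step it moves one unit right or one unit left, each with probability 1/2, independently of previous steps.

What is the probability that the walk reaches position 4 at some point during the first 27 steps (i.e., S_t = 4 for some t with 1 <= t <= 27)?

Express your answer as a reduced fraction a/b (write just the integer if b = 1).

Answer: 1854169/4194304

Derivation:
Count via complement. Let g(t,s) = #length-t paths at position s with S_1..S_t all ≠ 4.
g(t,s) = g(t-1,s-1) + g(t-1,s+1) for s ≠ 4; g(t,4) = 0.
t=0: g(0,0)=1
t=1: g(1,-1)=1 g(1,1)=1
t=2: g(2,-2)=1 g(2,0)=2 g(2,2)=1
t=3: g(3,-3)=1 g(3,-1)=3 g(3,1)=3 g(3,3)=1
t=4: g(4,-4)=1 g(4,-2)=4 g(4,0)=6 g(4,2)=4
t=5: g(5,-5)=1 g(5,-3)=5 g(5,-1)=10 g(5,1)=10 g(5,3)=4
t=6: g(6,-6)=1 g(6,-4)=6 g(6,-2)=15 g(6,0)=20 g(6,2)=14
t=7: g(7,-7)=1 g(7,-5)=7 g(7,-3)=21 g(7,-1)=35 g(7,1)=34 g(7,3)=14
t=8: g(8,-8)=1 g(8,-6)=8 g(8,-4)=28 g(8,-2)=56 g(8,0)=69 g(8,2)=48
t=9: g(9,-9)=1 g(9,-7)=9 g(9,-5)=36 g(9,-3)=84 g(9,-1)=125 g(9,1)=117 g(9,3)=48
t=10: g(10,-10)=1 g(10,-8)=10 g(10,-6)=45 g(10,-4)=120 g(10,-2)=209 g(10,0)=242 g(10,2)=165
t=11: g(11,-11)=1 g(11,-9)=11 g(11,-7)=55 g(11,-5)=165 g(11,-3)=329 g(11,-1)=451 g(11,1)=407 g(11,3)=165
t=12: g(12,-12)=1 g(12,-10)=12 g(12,-8)=66 g(12,-6)=220 g(12,-4)=494 g(12,-2)=780 g(12,0)=858 g(12,2)=572
t=13: g(13,-13)=1 g(13,-11)=13 g(13,-9)=78 g(13,-7)=286 g(13,-5)=714 g(13,-3)=1274 g(13,-1)=1638 g(13,1)=1430 g(13,3)=572
t=14: g(14,-14)=1 g(14,-12)=14 g(14,-10)=91 g(14,-8)=364 g(14,-6)=1000 g(14,-4)=1988 g(14,-2)=2912 g(14,0)=3068 g(14,2)=2002
t=15: g(15,-15)=1 g(15,-13)=15 g(15,-11)=105 g(15,-9)=455 g(15,-7)=1364 g(15,-5)=2988 g(15,-3)=4900 g(15,-1)=5980 g(15,1)=5070 g(15,3)=2002
t=16: g(16,-16)=1 g(16,-14)=16 g(16,-12)=120 g(16,-10)=560 g(16,-8)=1819 g(16,-6)=4352 g(16,-4)=7888 g(16,-2)=10880 g(16,0)=11050 g(16,2)=7072
t=17: g(17,-17)=1 g(17,-15)=17 g(17,-13)=136 g(17,-11)=680 g(17,-9)=2379 g(17,-7)=6171 g(17,-5)=12240 g(17,-3)=18768 g(17,-1)=21930 g(17,1)=18122 g(17,3)=7072
t=18: g(18,-18)=1 g(18,-16)=18 g(18,-14)=153 g(18,-12)=816 g(18,-10)=3059 g(18,-8)=8550 g(18,-6)=18411 g(18,-4)=31008 g(18,-2)=40698 g(18,0)=40052 g(18,2)=25194
t=19: g(19,-19)=1 g(19,-17)=19 g(19,-15)=171 g(19,-13)=969 g(19,-11)=3875 g(19,-9)=11609 g(19,-7)=26961 g(19,-5)=49419 g(19,-3)=71706 g(19,-1)=80750 g(19,1)=65246 g(19,3)=25194
t=20: g(20,-20)=1 g(20,-18)=20 g(20,-16)=190 g(20,-14)=1140 g(20,-12)=4844 g(20,-10)=15484 g(20,-8)=38570 g(20,-6)=76380 g(20,-4)=121125 g(20,-2)=152456 g(20,0)=145996 g(20,2)=90440
t=21: g(21,-21)=1 g(21,-19)=21 g(21,-17)=210 g(21,-15)=1330 g(21,-13)=5984 g(21,-11)=20328 g(21,-9)=54054 g(21,-7)=114950 g(21,-5)=197505 g(21,-3)=273581 g(21,-1)=298452 g(21,1)=236436 g(21,3)=90440
t=22: g(22,-22)=1 g(22,-20)=22 g(22,-18)=231 g(22,-16)=1540 g(22,-14)=7314 g(22,-12)=26312 g(22,-10)=74382 g(22,-8)=169004 g(22,-6)=312455 g(22,-4)=471086 g(22,-2)=572033 g(22,0)=534888 g(22,2)=326876
t=23: g(23,-23)=1 g(23,-21)=23 g(23,-19)=253 g(23,-17)=1771 g(23,-15)=8854 g(23,-13)=33626 g(23,-11)=100694 g(23,-9)=243386 g(23,-7)=481459 g(23,-5)=783541 g(23,-3)=1043119 g(23,-1)=1106921 g(23,1)=861764 g(23,3)=326876
t=24: g(24,-24)=1 g(24,-22)=24 g(24,-20)=276 g(24,-18)=2024 g(24,-16)=10625 g(24,-14)=42480 g(24,-12)=134320 g(24,-10)=344080 g(24,-8)=724845 g(24,-6)=1265000 g(24,-4)=1826660 g(24,-2)=2150040 g(24,0)=1968685 g(24,2)=1188640
t=25: g(25,-25)=1 g(25,-23)=25 g(25,-21)=300 g(25,-19)=2300 g(25,-17)=12649 g(25,-15)=53105 g(25,-13)=176800 g(25,-11)=478400 g(25,-9)=1068925 g(25,-7)=1989845 g(25,-5)=3091660 g(25,-3)=3976700 g(25,-1)=4118725 g(25,1)=3157325 g(25,3)=1188640
t=26: g(26,-26)=1 g(26,-24)=26 g(26,-22)=325 g(26,-20)=2600 g(26,-18)=14949 g(26,-16)=65754 g(26,-14)=229905 g(26,-12)=655200 g(26,-10)=1547325 g(26,-8)=3058770 g(26,-6)=5081505 g(26,-4)=7068360 g(26,-2)=8095425 g(26,0)=7276050 g(26,2)=4345965
t=27: g(27,-27)=1 g(27,-25)=27 g(27,-23)=351 g(27,-21)=2925 g(27,-19)=17549 g(27,-17)=80703 g(27,-15)=295659 g(27,-13)=885105 g(27,-11)=2202525 g(27,-9)=4606095 g(27,-7)=8140275 g(27,-5)=12149865 g(27,-3)=15163785 g(27,-1)=15371475 g(27,1)=11622015 g(27,3)=4345965
Paths never hitting 4: Σ_s g(27,s) = 74884320
Paths hitting 4: 2^27 - 74884320 = 59333408
P = 59333408/134217728 = 1854169/4194304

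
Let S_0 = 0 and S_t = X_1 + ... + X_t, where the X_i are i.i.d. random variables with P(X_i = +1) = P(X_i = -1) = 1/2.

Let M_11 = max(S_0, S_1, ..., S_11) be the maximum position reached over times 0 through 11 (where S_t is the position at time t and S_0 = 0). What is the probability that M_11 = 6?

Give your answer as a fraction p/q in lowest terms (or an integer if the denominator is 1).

Let M_11 = max(S_0,...,S_11). Use the reflection principle: for j ≥ 1, #{paths with M_11 ≥ j} = #{S_11 ≥ j} + #{S_11 ≥ j+1}.
By reflection, #{M_11 ≥ 6} = #{S_11 ≥ 6} + #{S_11 ≥ 7} = 67 + 67 = 134.
#{M_11 ≥ 7} = #{S_11 ≥ 7} + #{S_11 ≥ 8} = 67 + 12 = 79.
#{M_11 = 6} = 134 - 79 = 55.
P(M_11 = 6) = 55/2048 = 55/2048

Answer: 55/2048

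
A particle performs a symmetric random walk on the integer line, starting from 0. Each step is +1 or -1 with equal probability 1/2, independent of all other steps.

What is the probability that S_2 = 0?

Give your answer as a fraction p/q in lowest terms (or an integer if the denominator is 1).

To return to 0 after 2 steps: need exactly 1 step of +1 and 1 of -1.
Favorable paths: C(2,1) = 2
Total paths: 2^2 = 4
P = 2/4 = 1/2

Answer: 1/2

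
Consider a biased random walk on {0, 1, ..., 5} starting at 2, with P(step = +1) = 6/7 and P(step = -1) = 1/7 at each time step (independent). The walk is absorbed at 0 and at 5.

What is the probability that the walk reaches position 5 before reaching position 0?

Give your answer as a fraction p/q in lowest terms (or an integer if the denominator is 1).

Answer: 1512/1555

Derivation:
Biased walk: p = 6/7, q = 1/7, r = q/p = 1/6
Gambler's ruin: P(hit 5 before 0 | start at 2) = (1 - r^a)/(1 - r^N)
r^2 = 1/36; r^5 = 1/7776
P = (1 - 1/36) / (1 - 1/7776) = 35/36 / 7775/7776 = 1512/1555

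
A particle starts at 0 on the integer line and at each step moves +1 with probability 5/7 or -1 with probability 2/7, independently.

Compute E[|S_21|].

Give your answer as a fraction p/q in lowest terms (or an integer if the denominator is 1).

Answer: 103353702218360463/11398895185373143

Derivation:
S_21 takes values m ≡ 1 (mod 2) with |m| ≤ 21; P(S_21=m) = C(21,(21+m)/2) · (5/7)^((21+m)/2) · (2/7)^((21-m)/2).
Distribution: P(S=-21)=2097152/558545864083284007, P(S=-19)=15728640/79792266297612001, P(S=-17)=393216000/79792266297612001, P(S=-15)=6225920000/79792266297612001, P(S=-13)=70041600000/79792266297612001, P(S=-11)=595353600000/79792266297612001, P(S=-9)=3969024000000/79792266297612001, P(S=-7)=148838400000000/558545864083284007, P(S=-5)=93024000000000/79792266297612001, P(S=-3)=335920000000000/79792266297612001, P(S=-1)=1007760000000000/79792266297612001, P(S=1)=2519400000000000/79792266297612001, P(S=3)=5248750000000000/79792266297612001, P(S=5)=9084375000000000/79792266297612001, P(S=7)=90843750000000000/558545864083284007, P(S=9)=15140625000000000/79792266297612001, P(S=11)=14194335937500000/79792266297612001, P(S=13)=10437011718750000/79792266297612001, P(S=15)=5798339843750000/79792266297612001, P(S=17)=2288818359375000/79792266297612001, P(S=19)=572204589843750/79792266297612001, P(S=21)=476837158203125/558545864083284007
E[|S_21|] = Σ_m |m|·P(S_21=m) = 103353702218360463/11398895185373143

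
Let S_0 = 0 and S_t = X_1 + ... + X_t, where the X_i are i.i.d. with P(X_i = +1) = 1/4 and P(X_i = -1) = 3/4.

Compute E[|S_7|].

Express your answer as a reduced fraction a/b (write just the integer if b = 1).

Answer: 3787/1024

Derivation:
S_7 takes values m ≡ 1 (mod 2) with |m| ≤ 7; P(S_7=m) = C(7,(7+m)/2) · (1/4)^((7+m)/2) · (3/4)^((7-m)/2).
Distribution: P(S=-7)=2187/16384, P(S=-5)=5103/16384, P(S=-3)=5103/16384, P(S=-1)=2835/16384, P(S=1)=945/16384, P(S=3)=189/16384, P(S=5)=21/16384, P(S=7)=1/16384
E[|S_7|] = Σ_m |m|·P(S_7=m) = 3787/1024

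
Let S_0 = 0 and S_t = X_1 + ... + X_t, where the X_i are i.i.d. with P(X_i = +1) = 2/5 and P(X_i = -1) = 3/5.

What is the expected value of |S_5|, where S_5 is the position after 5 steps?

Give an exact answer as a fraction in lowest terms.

Answer: 253/125

Derivation:
S_5 takes values m ≡ 1 (mod 2) with |m| ≤ 5; P(S_5=m) = C(5,(5+m)/2) · (2/5)^((5+m)/2) · (3/5)^((5-m)/2).
Distribution: P(S=-5)=243/3125, P(S=-3)=162/625, P(S=-1)=216/625, P(S=1)=144/625, P(S=3)=48/625, P(S=5)=32/3125
E[|S_5|] = Σ_m |m|·P(S_5=m) = 253/125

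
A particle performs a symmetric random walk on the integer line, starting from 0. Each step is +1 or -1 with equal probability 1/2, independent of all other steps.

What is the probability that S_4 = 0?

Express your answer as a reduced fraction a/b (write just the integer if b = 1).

Answer: 3/8

Derivation:
To return to 0 after 4 steps: need exactly 2 steps of +1 and 2 of -1.
Favorable paths: C(4,2) = 6
Total paths: 2^4 = 16
P = 6/16 = 3/8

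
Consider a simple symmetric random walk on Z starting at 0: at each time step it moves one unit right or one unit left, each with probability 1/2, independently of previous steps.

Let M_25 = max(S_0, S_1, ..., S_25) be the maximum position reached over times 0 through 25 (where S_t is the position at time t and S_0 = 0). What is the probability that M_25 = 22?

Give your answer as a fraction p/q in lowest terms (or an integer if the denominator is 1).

Answer: 25/33554432

Derivation:
Let M_25 = max(S_0,...,S_25). Use the reflection principle: for j ≥ 1, #{paths with M_25 ≥ j} = #{S_25 ≥ j} + #{S_25 ≥ j+1}.
By reflection, #{M_25 ≥ 22} = #{S_25 ≥ 22} + #{S_25 ≥ 23} = 26 + 26 = 52.
#{M_25 ≥ 23} = #{S_25 ≥ 23} + #{S_25 ≥ 24} = 26 + 1 = 27.
#{M_25 = 22} = 52 - 27 = 25.
P(M_25 = 22) = 25/33554432 = 25/33554432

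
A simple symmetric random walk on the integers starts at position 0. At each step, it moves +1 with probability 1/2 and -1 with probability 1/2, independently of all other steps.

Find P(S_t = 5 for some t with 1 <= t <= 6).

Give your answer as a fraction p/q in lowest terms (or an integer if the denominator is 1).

Count via complement. Let g(t,s) = #length-t paths at position s with S_1..S_t all ≠ 5.
g(t,s) = g(t-1,s-1) + g(t-1,s+1) for s ≠ 5; g(t,5) = 0.
t=0: g(0,0)=1
t=1: g(1,-1)=1 g(1,1)=1
t=2: g(2,-2)=1 g(2,0)=2 g(2,2)=1
t=3: g(3,-3)=1 g(3,-1)=3 g(3,1)=3 g(3,3)=1
t=4: g(4,-4)=1 g(4,-2)=4 g(4,0)=6 g(4,2)=4 g(4,4)=1
t=5: g(5,-5)=1 g(5,-3)=5 g(5,-1)=10 g(5,1)=10 g(5,3)=5
t=6: g(6,-6)=1 g(6,-4)=6 g(6,-2)=15 g(6,0)=20 g(6,2)=15 g(6,4)=5
Paths never hitting 5: Σ_s g(6,s) = 62
Paths hitting 5: 2^6 - 62 = 2
P = 2/64 = 1/32

Answer: 1/32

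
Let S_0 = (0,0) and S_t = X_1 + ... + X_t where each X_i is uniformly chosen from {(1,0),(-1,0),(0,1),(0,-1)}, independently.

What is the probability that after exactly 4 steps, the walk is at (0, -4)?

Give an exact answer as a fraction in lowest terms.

Let h be the number of horizontal steps (so 4-h are vertical). To end at (0,-4) need (h+0)/2 right-steps and ((4-h)-4)/2 up-steps.
Sum over h with 0 ≤ h ≤ 0, h ≡ 0 (mod 2), 4-h ≡ 0 (mod 2):
h=0: C(4,0)·C(0,0)·C(4,0) = 1·1·1 = 1
Total favorable: 1
Total paths: 4^4 = 256
P = 1/256 = 1/256

Answer: 1/256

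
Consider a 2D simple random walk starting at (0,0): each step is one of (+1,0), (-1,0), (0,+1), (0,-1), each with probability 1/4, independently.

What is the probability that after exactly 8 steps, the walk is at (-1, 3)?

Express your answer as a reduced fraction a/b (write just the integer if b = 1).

Let h be the number of horizontal steps (so 8-h are vertical). To end at (-1,3) need (h-1)/2 right-steps and ((8-h)+3)/2 up-steps.
Sum over h with 1 ≤ h ≤ 5, h ≡ 1 (mod 2), 8-h ≡ 1 (mod 2):
h=1: C(8,1)·C(1,0)·C(7,5) = 8·1·21 = 168
h=3: C(8,3)·C(3,1)·C(5,4) = 56·3·5 = 840
h=5: C(8,5)·C(5,2)·C(3,3) = 56·10·1 = 560
Total favorable: 1568
Total paths: 4^8 = 65536
P = 1568/65536 = 49/2048

Answer: 49/2048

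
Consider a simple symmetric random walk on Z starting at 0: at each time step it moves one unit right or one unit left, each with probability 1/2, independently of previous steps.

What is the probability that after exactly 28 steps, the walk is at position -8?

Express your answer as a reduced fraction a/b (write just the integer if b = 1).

Answer: 6561555/134217728

Derivation:
To reach position -8 after 28 steps: need 10 steps of +1 and 18 of -1.
Favorable paths: C(28,10) = 13123110
Total paths: 2^28 = 268435456
P = 13123110/268435456 = 6561555/134217728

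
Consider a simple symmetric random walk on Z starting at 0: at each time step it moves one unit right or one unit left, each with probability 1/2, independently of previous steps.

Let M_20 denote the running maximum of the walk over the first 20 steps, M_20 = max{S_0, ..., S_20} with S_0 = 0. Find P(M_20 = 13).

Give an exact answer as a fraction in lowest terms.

Let M_20 = max(S_0,...,S_20). Use the reflection principle: for j ≥ 1, #{paths with M_20 ≥ j} = #{S_20 ≥ j} + #{S_20 ≥ j+1}.
By reflection, #{M_20 ≥ 13} = #{S_20 ≥ 13} + #{S_20 ≥ 14} = 1351 + 1351 = 2702.
#{M_20 ≥ 14} = #{S_20 ≥ 14} + #{S_20 ≥ 15} = 1351 + 211 = 1562.
#{M_20 = 13} = 2702 - 1562 = 1140.
P(M_20 = 13) = 1140/1048576 = 285/262144

Answer: 285/262144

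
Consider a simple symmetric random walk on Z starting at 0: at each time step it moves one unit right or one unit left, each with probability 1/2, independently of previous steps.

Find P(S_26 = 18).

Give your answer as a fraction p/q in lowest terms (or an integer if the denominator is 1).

To reach position 18 after 26 steps: need 22 steps of +1 and 4 of -1.
Favorable paths: C(26,22) = 14950
Total paths: 2^26 = 67108864
P = 14950/67108864 = 7475/33554432

Answer: 7475/33554432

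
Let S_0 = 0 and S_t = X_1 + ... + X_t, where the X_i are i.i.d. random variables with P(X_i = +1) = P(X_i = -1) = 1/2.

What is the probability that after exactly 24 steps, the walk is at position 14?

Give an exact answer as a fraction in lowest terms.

Answer: 5313/2097152

Derivation:
To reach position 14 after 24 steps: need 19 steps of +1 and 5 of -1.
Favorable paths: C(24,19) = 42504
Total paths: 2^24 = 16777216
P = 42504/16777216 = 5313/2097152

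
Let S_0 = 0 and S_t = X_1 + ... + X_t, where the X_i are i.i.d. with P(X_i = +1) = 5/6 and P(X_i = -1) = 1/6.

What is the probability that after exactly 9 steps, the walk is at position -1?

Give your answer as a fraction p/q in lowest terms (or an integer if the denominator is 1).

To reach position -1 after 9 steps: need 4 steps of +1 and 5 steps of -1.
Number of such sequences: C(9,4) = 126
Each has probability (5/6)^4 · (1/6)^5 = 625/10077696
P = 126 · 625/10077696 = 4375/559872

Answer: 4375/559872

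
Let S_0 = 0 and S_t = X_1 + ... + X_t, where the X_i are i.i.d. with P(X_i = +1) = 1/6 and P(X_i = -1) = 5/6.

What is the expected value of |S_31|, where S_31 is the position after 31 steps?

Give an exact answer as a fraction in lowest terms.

S_31 takes values m ≡ 1 (mod 2) with |m| ≤ 31; P(S_31=m) = C(31,(31+m)/2) · (1/6)^((31+m)/2) · (5/6)^((31-m)/2).
Distribution: P(S=-31)=4656612873077392578125/1326443518324400147398656, P(S=-29)=28870999813079833984375/1326443518324400147398656, P(S=-27)=28870999813079833984375/442147839441466715799552, P(S=-25)=167451798915863037109375/1326443518324400147398656, P(S=-23)=234432518482208251953125/1326443518324400147398656, P(S=-21)=9377300739288330078125/49127537715718523977728, P(S=-19)=24380981922149658203125/147382613147155571933184, P(S=-17)=17414987087249755859375/147382613147155571933184, P(S=-15)=3482997417449951171875/49127537715718523977728, P(S=-13)=16021788120269775390625/442147839441466715799552, P(S=-11)=7049586772918701171875/442147839441466715799552, P(S=-9)=897220134735107421875/147382613147155571933184, P(S=-7)=897220134735107421875/442147839441466715799552, P(S=-5)=262264347076416015625/442147839441466715799552, P(S=-3)=7493267059326171875/49127537715718523977728, P(S=-1)=5095421600341796875/147382613147155571933184, P(S=1)=1019084320068359375/147382613147155571933184, P(S=3)=59946136474609375/49127537715718523977728, P(S=5)=83924591064453125/442147839441466715799552, P(S=7)=11484417724609375/442147839441466715799552, P(S=9)=459376708984375/147382613147155571933184, P(S=11)=144375537109375/442147839441466715799552, P(S=13)=13125048828125/442147839441466715799552, P(S=15)=114130859375/49127537715718523977728, P(S=17)=22826171875/147382613147155571933184, P(S=19)=1278265625/147382613147155571933184, P(S=21)=19665625/49127537715718523977728, P(S=23)=19665625/1326443518324400147398656, P(S=25)=561875/1326443518324400147398656, P(S=27)=3875/442147839441466715799552, P(S=29)=155/1326443518324400147398656, P(S=31)=1/1326443518324400147398656
E[|S_31|] = Σ_m |m|·P(S_31=m) = 10576079161002137416253/511745184538734624768

Answer: 10576079161002137416253/511745184538734624768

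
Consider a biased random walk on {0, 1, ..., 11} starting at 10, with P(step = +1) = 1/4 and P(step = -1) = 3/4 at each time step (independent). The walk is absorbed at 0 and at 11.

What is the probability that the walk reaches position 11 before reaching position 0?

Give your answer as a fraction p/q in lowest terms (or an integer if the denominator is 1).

Answer: 29524/88573

Derivation:
Biased walk: p = 1/4, q = 3/4, r = q/p = 3
Gambler's ruin: P(hit 11 before 0 | start at 10) = (1 - r^a)/(1 - r^N)
r^10 = 59049; r^11 = 177147
P = (1 - 59049) / (1 - 177147) = -59048 / -177146 = 29524/88573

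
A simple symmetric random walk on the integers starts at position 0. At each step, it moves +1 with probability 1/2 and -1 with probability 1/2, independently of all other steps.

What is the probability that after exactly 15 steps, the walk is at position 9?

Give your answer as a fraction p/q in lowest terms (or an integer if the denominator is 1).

Answer: 455/32768

Derivation:
To reach position 9 after 15 steps: need 12 steps of +1 and 3 of -1.
Favorable paths: C(15,12) = 455
Total paths: 2^15 = 32768
P = 455/32768 = 455/32768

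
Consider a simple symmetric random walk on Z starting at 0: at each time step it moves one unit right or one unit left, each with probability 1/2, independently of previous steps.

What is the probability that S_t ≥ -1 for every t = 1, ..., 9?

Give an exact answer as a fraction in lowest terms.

Let f(t,s) = #length-t paths at position s with S_1..S_t all ≥ -1.
f(t,s) = f(t-1,s-1) + f(t-1,s+1) for s ≥ -1; f(t,s) = 0 for s < -1.
t=0: f(0,0)=1
t=1: f(1,-1)=1 f(1,1)=1
t=2: f(2,0)=2 f(2,2)=1
t=3: f(3,-1)=2 f(3,1)=3 f(3,3)=1
t=4: f(4,0)=5 f(4,2)=4 f(4,4)=1
t=5: f(5,-1)=5 f(5,1)=9 f(5,3)=5 f(5,5)=1
t=6: f(6,0)=14 f(6,2)=14 f(6,4)=6 f(6,6)=1
t=7: f(7,-1)=14 f(7,1)=28 f(7,3)=20 f(7,5)=7 f(7,7)=1
t=8: f(8,0)=42 f(8,2)=48 f(8,4)=27 f(8,6)=8 f(8,8)=1
t=9: f(9,-1)=42 f(9,1)=90 f(9,3)=75 f(9,5)=35 f(9,7)=9 f(9,9)=1
Σ_s f(9,s) = 252
P = 252/512 = 63/128

Answer: 63/128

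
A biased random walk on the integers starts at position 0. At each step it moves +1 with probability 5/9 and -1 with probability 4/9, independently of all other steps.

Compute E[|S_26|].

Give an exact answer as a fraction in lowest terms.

Answer: 30112993079770743824786026/6461081889226673298932241

Derivation:
S_26 takes values m ≡ 0 (mod 2) with |m| ≤ 26; P(S_26=m) = C(26,(26+m)/2) · (5/9)^((26+m)/2) · (4/9)^((26-m)/2).
Distribution: P(S=-26)=4503599627370496/6461081889226673298932241, P(S=-24)=146366987889541120/6461081889226673298932241, P(S=-22)=2286984185774080000/6461081889226673298932241, P(S=-20)=22869841857740800000/6461081889226673298932241, P(S=-18)=164376988352512000000/6461081889226673298932241, P(S=-16)=904073435938816000000/6461081889226673298932241, P(S=-14)=3955321282232320000000/6461081889226673298932241, P(S=-12)=14126147436544000000000/6461081889226673298932241, P(S=-10)=41937000202240000000000/6461081889226673298932241, P(S=-8)=104842500505600000000000/6461081889226673298932241, P(S=-6)=222790313574400000000000/6461081889226673298932241, P(S=-4)=405073297408000000000000/6461081889226673298932241, P(S=-2)=632927027200000000000000/6461081889226673298932241, P(S=0)=852017152000000000000000/6461081889226673298932241, P(S=2)=988948480000000000000000/6461081889226673298932241, P(S=4)=988948480000000000000000/6461081889226673298932241, P(S=6)=849877600000000000000000/6461081889226673298932241, P(S=8)=624910000000000000000000/6461081889226673298932241, P(S=10)=390568750000000000000000/6461081889226673298932241, P(S=12)=205562500000000000000000/6461081889226673298932241, P(S=14)=89933593750000000000000/6461081889226673298932241, P(S=16)=32119140625000000000000/6461081889226673298932241, P(S=18)=9124755859375000000000/6461081889226673298932241, P(S=20)=1983642578125000000000/6461081889226673298932241, P(S=22)=309944152832031250000/6461081889226673298932241, P(S=24)=30994415283203125000/6461081889226673298932241, P(S=26)=1490116119384765625/6461081889226673298932241
E[|S_26|] = Σ_m |m|·P(S_26=m) = 30112993079770743824786026/6461081889226673298932241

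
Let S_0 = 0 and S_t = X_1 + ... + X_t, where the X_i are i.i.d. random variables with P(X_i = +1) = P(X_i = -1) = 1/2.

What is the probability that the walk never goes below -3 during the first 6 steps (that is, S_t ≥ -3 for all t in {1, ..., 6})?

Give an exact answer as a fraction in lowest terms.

Let f(t,s) = #length-t paths at position s with S_1..S_t all ≥ -3.
f(t,s) = f(t-1,s-1) + f(t-1,s+1) for s ≥ -3; f(t,s) = 0 for s < -3.
t=0: f(0,0)=1
t=1: f(1,-1)=1 f(1,1)=1
t=2: f(2,-2)=1 f(2,0)=2 f(2,2)=1
t=3: f(3,-3)=1 f(3,-1)=3 f(3,1)=3 f(3,3)=1
t=4: f(4,-2)=4 f(4,0)=6 f(4,2)=4 f(4,4)=1
t=5: f(5,-3)=4 f(5,-1)=10 f(5,1)=10 f(5,3)=5 f(5,5)=1
t=6: f(6,-2)=14 f(6,0)=20 f(6,2)=15 f(6,4)=6 f(6,6)=1
Σ_s f(6,s) = 56
P = 56/64 = 7/8

Answer: 7/8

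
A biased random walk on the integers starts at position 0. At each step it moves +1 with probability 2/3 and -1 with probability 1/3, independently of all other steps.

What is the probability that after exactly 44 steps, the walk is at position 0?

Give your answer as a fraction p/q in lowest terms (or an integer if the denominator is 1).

To be at 0 after 44 steps: need exactly 22 steps of +1 and 22 of -1.
Number of such sequences: C(44,22) = 2104098963720
Each has probability (2/3)^22 · (1/3)^22 = 4194304/984770902183611232881
P = 2104098963720 · 4194304/984770902183611232881 = 2941743566642216960/328256967394537077627

Answer: 2941743566642216960/328256967394537077627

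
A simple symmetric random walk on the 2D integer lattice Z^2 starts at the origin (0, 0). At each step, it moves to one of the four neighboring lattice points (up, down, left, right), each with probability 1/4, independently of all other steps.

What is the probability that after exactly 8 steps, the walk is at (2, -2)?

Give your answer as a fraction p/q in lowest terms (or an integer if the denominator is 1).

Answer: 245/8192

Derivation:
Let h be the number of horizontal steps (so 8-h are vertical). To end at (2,-2) need (h+2)/2 right-steps and ((8-h)-2)/2 up-steps.
Sum over h with 2 ≤ h ≤ 6, h ≡ 0 (mod 2), 8-h ≡ 0 (mod 2):
h=2: C(8,2)·C(2,2)·C(6,2) = 28·1·15 = 420
h=4: C(8,4)·C(4,3)·C(4,1) = 70·4·4 = 1120
h=6: C(8,6)·C(6,4)·C(2,0) = 28·15·1 = 420
Total favorable: 1960
Total paths: 4^8 = 65536
P = 1960/65536 = 245/8192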